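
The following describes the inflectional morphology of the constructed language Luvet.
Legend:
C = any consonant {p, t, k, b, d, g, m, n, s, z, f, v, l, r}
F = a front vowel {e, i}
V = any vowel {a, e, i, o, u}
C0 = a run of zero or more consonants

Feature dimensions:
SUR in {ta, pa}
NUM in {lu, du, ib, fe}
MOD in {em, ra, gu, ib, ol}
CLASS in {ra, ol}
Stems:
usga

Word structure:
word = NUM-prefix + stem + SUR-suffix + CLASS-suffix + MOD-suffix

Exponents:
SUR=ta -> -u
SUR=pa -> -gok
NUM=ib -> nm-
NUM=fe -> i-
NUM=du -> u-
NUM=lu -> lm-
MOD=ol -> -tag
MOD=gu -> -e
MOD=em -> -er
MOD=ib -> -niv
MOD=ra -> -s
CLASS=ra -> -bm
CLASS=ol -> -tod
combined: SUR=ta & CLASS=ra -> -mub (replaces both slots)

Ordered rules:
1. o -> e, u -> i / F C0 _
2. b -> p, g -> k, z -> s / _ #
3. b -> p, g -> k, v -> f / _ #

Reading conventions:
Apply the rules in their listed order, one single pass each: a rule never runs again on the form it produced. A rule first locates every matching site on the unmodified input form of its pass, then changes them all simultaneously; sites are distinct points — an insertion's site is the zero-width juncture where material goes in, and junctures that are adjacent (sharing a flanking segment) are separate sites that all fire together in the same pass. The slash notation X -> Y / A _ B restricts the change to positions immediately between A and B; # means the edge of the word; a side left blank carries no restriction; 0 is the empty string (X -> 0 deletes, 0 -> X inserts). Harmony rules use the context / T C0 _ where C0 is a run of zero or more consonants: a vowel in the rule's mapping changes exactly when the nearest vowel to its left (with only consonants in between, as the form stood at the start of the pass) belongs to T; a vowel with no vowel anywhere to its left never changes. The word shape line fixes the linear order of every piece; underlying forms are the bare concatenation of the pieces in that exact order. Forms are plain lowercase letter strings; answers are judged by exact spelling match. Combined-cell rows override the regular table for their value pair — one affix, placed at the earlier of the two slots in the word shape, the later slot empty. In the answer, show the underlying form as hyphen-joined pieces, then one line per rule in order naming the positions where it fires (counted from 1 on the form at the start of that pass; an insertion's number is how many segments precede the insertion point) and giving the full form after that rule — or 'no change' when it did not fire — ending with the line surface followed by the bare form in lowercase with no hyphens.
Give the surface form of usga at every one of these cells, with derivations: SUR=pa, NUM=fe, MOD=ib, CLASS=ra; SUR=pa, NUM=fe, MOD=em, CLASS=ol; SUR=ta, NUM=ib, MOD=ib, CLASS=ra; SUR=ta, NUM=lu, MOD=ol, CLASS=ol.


cell SUR=pa, NUM=fe, MOD=ib, CLASS=ra:
underlying: i-usga-gok-bm-niv
1. o -> e, u -> i / F C0 _: fires at position(s) 2: iisgagokbmniv
2. b -> p, g -> k, z -> s / _ #: no change
3. b -> p, g -> k, v -> f / _ #: fires at position(s) 13: iisgagokbmnif
surface: iisgagokbmnif

cell SUR=pa, NUM=fe, MOD=em, CLASS=ol:
underlying: i-usga-gok-tod-er
1. o -> e, u -> i / F C0 _: fires at position(s) 2: iisgagoktoder
2. b -> p, g -> k, z -> s / _ #: no change
3. b -> p, g -> k, v -> f / _ #: no change
surface: iisgagoktoder

cell SUR=ta, NUM=ib, MOD=ib, CLASS=ra:
underlying: nm-usga-mub-niv
1. o -> e, u -> i / F C0 _: no change
2. b -> p, g -> k, z -> s / _ #: no change
3. b -> p, g -> k, v -> f / _ #: fires at position(s) 12: nmusgamubnif
surface: nmusgamubnif

cell SUR=ta, NUM=lu, MOD=ol, CLASS=ol:
underlying: lm-usga-u-tod-tag
1. o -> e, u -> i / F C0 _: no change
2. b -> p, g -> k, z -> s / _ #: fires at position(s) 13: lmusgautodtak
3. b -> p, g -> k, v -> f / _ #: no change
surface: lmusgautodtak


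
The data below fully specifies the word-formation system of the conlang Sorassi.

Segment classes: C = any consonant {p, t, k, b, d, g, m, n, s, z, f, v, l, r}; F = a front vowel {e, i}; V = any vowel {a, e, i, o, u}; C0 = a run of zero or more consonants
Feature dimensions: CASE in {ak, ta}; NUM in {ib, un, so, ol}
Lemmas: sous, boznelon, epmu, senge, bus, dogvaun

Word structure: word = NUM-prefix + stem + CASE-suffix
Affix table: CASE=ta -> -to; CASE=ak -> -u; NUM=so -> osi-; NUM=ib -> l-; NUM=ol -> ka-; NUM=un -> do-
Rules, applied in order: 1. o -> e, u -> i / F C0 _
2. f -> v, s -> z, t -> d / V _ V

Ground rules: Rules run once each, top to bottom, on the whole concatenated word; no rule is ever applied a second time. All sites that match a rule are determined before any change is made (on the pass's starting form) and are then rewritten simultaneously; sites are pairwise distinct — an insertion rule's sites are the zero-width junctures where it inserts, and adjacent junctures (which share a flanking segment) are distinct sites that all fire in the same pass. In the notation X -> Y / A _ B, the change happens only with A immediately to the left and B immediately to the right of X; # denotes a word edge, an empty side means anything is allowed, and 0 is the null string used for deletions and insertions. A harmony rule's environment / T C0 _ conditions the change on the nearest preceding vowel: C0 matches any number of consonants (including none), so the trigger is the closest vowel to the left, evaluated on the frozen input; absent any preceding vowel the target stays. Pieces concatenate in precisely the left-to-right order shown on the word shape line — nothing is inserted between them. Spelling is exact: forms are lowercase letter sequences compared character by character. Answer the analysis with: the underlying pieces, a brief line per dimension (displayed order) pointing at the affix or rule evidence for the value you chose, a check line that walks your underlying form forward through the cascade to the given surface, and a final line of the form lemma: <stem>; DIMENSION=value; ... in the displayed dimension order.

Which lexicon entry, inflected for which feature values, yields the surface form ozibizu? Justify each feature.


underlying: osi-bus-u
CASE=ak - signalled by the affix -u
NUM=so - signalled by the affix osi-
check: osibusu -> osibisu -> ozibizu
lemma: bus; CASE=ak; NUM=so


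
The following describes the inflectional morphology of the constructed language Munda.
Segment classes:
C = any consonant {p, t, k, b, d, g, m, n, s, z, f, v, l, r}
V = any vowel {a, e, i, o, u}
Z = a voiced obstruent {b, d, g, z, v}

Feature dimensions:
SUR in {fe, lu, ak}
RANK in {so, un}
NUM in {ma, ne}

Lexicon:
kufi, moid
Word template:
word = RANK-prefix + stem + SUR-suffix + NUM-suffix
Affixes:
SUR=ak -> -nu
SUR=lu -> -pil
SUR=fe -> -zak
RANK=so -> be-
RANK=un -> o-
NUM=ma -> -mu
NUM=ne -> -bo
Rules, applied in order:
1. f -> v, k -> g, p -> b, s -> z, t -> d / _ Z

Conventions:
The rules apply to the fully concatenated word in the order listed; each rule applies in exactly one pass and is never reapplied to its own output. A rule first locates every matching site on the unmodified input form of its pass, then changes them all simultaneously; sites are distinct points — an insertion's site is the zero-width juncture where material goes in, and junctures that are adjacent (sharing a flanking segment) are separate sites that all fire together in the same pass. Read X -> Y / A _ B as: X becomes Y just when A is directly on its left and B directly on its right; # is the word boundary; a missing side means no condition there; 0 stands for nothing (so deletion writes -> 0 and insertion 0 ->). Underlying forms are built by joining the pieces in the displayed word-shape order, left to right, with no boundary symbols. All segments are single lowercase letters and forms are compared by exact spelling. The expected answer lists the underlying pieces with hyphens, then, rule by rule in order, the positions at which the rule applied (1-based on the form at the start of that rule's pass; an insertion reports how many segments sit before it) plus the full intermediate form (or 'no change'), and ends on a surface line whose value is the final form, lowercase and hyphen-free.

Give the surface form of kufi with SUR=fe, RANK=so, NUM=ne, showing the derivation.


underlying: be-kufi-zak-bo
1. f -> v, k -> g, p -> b, s -> z, t -> d / _ Z: fires at position(s) 9: bekufizagbo
surface: bekufizagbo


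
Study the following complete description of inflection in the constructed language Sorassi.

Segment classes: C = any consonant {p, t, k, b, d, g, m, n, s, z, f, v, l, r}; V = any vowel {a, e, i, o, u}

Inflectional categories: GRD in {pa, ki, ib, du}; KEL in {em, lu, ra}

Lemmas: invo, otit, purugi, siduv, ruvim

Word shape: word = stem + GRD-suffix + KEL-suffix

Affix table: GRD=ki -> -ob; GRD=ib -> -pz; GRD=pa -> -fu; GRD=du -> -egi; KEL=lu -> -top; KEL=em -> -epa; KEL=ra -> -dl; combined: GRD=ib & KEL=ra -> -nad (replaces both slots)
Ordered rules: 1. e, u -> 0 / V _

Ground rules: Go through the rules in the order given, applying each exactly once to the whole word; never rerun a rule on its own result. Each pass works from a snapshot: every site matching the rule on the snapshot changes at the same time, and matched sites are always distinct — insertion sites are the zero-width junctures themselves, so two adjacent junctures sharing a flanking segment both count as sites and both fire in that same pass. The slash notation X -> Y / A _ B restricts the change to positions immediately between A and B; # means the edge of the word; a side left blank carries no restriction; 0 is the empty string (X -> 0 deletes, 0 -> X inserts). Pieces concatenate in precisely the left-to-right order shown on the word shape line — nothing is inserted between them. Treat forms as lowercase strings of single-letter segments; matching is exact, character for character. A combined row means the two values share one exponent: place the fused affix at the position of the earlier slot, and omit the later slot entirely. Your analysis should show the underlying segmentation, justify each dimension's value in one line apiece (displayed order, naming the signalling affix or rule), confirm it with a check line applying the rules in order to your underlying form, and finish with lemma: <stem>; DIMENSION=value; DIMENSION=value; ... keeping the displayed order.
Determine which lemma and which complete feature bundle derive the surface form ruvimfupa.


underlying: ruvim-fu-epa
GRD=pa - signalled by the affix -fu
KEL=em - signalled by the affix -epa
check: ruvimfuepa -> ruvimfupa
lemma: ruvim; GRD=pa; KEL=em


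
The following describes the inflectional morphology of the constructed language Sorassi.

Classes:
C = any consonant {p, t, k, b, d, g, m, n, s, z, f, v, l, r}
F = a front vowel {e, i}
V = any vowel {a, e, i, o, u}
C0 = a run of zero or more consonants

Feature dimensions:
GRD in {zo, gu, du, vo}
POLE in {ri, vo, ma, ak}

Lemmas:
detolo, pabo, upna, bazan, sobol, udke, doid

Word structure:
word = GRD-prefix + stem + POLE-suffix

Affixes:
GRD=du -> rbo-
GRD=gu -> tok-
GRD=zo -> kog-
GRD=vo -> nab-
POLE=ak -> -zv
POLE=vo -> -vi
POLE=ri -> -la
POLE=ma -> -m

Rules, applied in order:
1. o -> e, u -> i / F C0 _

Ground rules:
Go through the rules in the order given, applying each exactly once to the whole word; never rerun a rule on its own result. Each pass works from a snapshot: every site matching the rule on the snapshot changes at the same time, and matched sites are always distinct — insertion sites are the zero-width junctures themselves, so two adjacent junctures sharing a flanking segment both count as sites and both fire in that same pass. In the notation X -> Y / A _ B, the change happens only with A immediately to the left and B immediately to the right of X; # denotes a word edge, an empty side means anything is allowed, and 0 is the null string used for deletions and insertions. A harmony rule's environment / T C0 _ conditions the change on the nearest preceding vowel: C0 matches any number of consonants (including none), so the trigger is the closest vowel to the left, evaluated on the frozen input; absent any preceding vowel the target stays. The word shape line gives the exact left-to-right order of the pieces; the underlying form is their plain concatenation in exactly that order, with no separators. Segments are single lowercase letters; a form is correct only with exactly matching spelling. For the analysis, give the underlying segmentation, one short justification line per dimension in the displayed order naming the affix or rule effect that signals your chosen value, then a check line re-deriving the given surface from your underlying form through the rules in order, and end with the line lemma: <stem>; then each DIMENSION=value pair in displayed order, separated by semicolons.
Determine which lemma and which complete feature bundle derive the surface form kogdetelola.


underlying: kog-detolo-la
GRD=zo - signalled by the affix kog-
POLE=ri - signalled by the affix -la
check: kogdetolola -> kogdetelola
lemma: detolo; GRD=zo; POLE=ri


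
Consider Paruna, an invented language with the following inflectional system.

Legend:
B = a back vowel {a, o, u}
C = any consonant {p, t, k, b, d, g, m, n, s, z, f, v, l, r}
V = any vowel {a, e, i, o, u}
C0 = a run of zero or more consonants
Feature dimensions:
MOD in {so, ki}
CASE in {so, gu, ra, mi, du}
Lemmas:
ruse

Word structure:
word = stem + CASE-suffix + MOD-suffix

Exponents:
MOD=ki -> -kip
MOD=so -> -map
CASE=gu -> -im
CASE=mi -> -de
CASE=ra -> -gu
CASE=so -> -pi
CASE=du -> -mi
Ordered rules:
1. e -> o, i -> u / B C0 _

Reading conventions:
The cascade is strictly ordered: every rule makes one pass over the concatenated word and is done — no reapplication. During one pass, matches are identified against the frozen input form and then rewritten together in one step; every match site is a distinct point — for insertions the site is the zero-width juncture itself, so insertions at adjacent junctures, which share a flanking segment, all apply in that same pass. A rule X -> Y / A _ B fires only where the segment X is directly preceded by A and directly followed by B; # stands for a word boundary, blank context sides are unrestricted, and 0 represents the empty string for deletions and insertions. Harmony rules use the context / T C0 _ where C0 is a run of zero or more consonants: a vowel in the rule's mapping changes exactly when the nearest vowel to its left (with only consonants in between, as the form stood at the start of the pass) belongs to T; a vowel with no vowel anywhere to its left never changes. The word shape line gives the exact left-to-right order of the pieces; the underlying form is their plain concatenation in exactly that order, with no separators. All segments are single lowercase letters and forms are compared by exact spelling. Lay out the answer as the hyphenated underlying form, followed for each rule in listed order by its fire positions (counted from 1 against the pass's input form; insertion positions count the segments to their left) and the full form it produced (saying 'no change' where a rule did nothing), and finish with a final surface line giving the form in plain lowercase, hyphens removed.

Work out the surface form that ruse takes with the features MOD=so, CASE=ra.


underlying: ruse-gu-map
1. e -> o, i -> u / B C0 _: fires at position(s) 4: rusogumap
surface: rusogumap


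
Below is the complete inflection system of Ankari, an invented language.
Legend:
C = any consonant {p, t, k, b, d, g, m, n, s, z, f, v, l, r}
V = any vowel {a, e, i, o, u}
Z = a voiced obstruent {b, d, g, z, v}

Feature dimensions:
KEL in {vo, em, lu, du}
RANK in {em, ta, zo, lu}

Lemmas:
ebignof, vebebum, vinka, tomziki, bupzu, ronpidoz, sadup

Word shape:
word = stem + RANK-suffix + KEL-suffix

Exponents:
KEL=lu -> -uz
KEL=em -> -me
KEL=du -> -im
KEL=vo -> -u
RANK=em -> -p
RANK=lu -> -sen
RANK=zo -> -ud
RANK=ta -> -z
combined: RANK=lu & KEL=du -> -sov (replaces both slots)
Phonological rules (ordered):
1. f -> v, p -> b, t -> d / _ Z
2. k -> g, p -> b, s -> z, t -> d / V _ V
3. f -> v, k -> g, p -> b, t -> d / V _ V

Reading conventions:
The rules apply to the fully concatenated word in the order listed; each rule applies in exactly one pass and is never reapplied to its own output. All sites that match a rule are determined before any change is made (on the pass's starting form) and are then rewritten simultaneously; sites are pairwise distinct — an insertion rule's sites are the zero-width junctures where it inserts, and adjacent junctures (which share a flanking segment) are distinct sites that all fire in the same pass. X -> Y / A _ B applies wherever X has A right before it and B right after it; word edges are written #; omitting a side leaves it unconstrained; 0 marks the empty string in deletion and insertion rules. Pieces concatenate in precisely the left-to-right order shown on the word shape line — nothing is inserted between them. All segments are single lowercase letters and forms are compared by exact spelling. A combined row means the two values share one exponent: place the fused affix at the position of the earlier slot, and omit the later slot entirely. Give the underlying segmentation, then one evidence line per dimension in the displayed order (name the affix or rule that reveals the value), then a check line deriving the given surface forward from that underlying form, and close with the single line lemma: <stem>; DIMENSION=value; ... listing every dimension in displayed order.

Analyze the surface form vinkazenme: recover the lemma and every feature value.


underlying: vinka-sen-me
KEL=em - signalled by the affix -me
RANK=lu - signalled by the affix -sen
check: vinkasenme -> vinkasenme -> vinkazenme -> vinkazenme
lemma: vinka; KEL=em; RANK=lu


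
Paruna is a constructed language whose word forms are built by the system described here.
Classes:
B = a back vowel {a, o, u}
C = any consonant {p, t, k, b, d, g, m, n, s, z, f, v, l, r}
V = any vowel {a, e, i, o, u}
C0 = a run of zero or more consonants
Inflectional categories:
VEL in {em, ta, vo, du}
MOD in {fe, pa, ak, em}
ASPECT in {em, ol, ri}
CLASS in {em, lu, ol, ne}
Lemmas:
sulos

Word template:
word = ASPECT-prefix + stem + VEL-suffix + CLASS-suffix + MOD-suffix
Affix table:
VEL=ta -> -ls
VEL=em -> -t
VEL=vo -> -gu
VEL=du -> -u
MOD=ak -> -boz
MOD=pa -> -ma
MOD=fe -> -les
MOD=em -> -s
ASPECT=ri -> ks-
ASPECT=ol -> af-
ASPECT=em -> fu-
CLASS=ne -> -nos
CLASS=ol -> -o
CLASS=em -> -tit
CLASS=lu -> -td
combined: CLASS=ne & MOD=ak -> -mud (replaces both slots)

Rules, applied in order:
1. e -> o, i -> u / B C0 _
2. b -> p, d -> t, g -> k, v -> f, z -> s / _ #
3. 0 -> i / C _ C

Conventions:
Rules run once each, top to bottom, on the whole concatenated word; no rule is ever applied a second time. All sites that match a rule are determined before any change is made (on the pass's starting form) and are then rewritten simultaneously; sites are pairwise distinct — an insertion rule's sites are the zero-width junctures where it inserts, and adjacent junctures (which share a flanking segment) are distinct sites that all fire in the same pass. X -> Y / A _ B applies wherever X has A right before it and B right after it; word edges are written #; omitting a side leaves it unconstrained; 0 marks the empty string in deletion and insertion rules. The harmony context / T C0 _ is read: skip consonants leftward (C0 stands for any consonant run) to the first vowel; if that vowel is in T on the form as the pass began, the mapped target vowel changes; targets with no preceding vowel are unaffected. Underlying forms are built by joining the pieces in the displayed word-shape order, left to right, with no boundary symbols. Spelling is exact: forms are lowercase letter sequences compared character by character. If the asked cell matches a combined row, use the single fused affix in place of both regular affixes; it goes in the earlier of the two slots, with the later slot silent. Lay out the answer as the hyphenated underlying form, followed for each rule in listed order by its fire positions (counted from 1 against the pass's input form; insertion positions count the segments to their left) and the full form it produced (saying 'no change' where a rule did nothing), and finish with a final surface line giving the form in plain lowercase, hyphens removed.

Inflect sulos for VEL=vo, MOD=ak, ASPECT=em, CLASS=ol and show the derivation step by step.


underlying: fu-sulos-gu-o-boz
1. e -> o, i -> u / B C0 _: no change
2. b -> p, d -> t, g -> k, v -> f, z -> s / _ #: fires at position(s) 13: fusulosguobos
3. 0 -> i / C _ C: inserts after position(s) 7: fusulosiguobos
surface: fusulosiguobos


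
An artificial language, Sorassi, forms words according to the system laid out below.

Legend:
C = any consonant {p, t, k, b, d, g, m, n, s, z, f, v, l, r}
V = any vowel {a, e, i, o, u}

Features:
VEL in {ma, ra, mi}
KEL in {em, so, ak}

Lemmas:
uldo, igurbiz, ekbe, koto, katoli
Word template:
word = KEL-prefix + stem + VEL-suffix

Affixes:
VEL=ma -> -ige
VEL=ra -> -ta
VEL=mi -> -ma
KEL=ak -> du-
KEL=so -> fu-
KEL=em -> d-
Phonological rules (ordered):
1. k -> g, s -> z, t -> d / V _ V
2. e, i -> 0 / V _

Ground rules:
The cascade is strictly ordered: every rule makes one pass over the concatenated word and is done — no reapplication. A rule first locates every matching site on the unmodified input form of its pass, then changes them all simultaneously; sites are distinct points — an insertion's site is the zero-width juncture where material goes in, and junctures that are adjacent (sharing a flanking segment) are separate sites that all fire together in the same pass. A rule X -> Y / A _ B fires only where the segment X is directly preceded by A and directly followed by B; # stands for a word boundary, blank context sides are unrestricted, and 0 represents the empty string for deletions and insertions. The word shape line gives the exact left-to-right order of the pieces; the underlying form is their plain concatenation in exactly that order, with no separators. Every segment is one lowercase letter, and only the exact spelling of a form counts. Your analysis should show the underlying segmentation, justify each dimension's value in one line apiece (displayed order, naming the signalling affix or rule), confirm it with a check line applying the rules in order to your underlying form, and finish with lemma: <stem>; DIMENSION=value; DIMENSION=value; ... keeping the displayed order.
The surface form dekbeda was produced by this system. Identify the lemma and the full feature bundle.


underlying: d-ekbe-ta
VEL=ra - signalled by the affix -ta
KEL=em - signalled by the affix d-
check: dekbeta -> dekbeda -> dekbeda
lemma: ekbe; VEL=ra; KEL=em


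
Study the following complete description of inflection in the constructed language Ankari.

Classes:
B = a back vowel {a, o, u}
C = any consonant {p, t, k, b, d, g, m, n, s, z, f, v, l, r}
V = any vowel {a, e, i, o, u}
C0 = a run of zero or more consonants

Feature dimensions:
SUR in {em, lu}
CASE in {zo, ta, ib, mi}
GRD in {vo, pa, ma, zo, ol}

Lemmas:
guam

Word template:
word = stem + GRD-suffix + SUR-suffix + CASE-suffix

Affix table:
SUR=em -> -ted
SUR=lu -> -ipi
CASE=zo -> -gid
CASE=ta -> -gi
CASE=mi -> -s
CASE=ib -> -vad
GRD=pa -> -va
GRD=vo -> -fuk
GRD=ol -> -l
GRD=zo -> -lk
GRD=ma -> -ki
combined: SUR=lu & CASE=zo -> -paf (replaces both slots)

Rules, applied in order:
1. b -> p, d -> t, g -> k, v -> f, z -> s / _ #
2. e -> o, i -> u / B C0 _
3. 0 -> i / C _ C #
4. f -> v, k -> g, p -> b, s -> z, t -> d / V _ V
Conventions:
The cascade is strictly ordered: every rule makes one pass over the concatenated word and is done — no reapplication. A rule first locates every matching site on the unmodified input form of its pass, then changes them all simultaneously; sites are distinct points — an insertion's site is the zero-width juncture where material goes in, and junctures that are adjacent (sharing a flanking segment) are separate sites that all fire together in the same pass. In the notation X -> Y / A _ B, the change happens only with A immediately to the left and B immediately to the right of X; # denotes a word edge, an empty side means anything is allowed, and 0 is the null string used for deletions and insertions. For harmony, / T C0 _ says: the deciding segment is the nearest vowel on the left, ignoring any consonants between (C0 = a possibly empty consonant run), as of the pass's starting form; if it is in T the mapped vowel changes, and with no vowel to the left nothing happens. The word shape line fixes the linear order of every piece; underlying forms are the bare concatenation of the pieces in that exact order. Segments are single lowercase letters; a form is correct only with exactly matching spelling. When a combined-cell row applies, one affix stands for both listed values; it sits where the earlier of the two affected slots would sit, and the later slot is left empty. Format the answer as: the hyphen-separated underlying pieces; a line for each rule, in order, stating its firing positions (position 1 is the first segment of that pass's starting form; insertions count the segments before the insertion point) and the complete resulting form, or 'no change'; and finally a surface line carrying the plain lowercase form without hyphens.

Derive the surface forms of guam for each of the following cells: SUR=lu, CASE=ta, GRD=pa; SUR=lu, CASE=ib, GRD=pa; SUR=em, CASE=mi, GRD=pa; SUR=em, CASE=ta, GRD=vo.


cell SUR=lu, CASE=ta, GRD=pa:
underlying: guam-va-ipi-gi
1. b -> p, d -> t, g -> k, v -> f, z -> s / _ #: no change
2. e -> o, i -> u / B C0 _: fires at position(s) 7: guamvaupigi
3. 0 -> i / C _ C #: no change
4. f -> v, k -> g, p -> b, s -> z, t -> d / V _ V: fires at position(s) 8: guamvaubigi
surface: guamvaubigi

cell SUR=lu, CASE=ib, GRD=pa:
underlying: guam-va-ipi-vad
1. b -> p, d -> t, g -> k, v -> f, z -> s / _ #: fires at position(s) 12: guamvaipivat
2. e -> o, i -> u / B C0 _: fires at position(s) 7: guamvaupivat
3. 0 -> i / C _ C #: no change
4. f -> v, k -> g, p -> b, s -> z, t -> d / V _ V: fires at position(s) 8: guamvaubivat
surface: guamvaubivat

cell SUR=em, CASE=mi, GRD=pa:
underlying: guam-va-ted-s
1. b -> p, d -> t, g -> k, v -> f, z -> s / _ #: no change
2. e -> o, i -> u / B C0 _: fires at position(s) 8: guamvatods
3. 0 -> i / C _ C #: inserts after position(s) 9: guamvatodis
4. f -> v, k -> g, p -> b, s -> z, t -> d / V _ V: fires at position(s) 7: guamvadodis
surface: guamvadodis

cell SUR=em, CASE=ta, GRD=vo:
underlying: guam-fuk-ted-gi
1. b -> p, d -> t, g -> k, v -> f, z -> s / _ #: no change
2. e -> o, i -> u / B C0 _: fires at position(s) 9: guamfuktodgi
3. 0 -> i / C _ C #: no change
4. f -> v, k -> g, p -> b, s -> z, t -> d / V _ V: no change
surface: guamfuktodgi


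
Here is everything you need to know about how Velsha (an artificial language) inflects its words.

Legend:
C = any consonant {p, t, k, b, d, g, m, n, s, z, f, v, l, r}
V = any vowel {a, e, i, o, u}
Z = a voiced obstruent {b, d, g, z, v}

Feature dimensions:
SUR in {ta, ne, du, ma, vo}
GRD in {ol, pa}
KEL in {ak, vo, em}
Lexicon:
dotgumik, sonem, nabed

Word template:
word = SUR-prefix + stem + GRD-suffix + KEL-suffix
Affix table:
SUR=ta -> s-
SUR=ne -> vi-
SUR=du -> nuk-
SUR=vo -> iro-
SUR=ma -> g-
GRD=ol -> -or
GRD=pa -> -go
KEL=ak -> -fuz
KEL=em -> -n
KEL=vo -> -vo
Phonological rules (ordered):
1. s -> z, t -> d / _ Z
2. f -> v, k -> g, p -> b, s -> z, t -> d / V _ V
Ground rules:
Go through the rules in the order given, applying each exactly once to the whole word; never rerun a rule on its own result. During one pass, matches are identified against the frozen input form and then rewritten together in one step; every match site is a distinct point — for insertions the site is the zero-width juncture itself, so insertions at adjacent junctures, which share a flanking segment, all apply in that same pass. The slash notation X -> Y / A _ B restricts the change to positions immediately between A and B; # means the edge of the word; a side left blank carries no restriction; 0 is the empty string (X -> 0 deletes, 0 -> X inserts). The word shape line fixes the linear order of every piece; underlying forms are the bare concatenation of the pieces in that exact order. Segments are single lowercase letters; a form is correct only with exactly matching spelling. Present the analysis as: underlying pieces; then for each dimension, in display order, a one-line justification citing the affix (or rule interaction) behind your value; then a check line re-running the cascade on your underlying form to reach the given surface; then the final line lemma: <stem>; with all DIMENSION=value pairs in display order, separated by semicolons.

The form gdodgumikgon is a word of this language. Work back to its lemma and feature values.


underlying: g-dotgumik-go-n
SUR=ma - signalled by the affix g-
GRD=pa - signalled by the affix -go
KEL=em - signalled by the affix -n
check: gdotgumikgon -> gdodgumikgon -> gdodgumikgon
lemma: dotgumik; SUR=ma; GRD=pa; KEL=em


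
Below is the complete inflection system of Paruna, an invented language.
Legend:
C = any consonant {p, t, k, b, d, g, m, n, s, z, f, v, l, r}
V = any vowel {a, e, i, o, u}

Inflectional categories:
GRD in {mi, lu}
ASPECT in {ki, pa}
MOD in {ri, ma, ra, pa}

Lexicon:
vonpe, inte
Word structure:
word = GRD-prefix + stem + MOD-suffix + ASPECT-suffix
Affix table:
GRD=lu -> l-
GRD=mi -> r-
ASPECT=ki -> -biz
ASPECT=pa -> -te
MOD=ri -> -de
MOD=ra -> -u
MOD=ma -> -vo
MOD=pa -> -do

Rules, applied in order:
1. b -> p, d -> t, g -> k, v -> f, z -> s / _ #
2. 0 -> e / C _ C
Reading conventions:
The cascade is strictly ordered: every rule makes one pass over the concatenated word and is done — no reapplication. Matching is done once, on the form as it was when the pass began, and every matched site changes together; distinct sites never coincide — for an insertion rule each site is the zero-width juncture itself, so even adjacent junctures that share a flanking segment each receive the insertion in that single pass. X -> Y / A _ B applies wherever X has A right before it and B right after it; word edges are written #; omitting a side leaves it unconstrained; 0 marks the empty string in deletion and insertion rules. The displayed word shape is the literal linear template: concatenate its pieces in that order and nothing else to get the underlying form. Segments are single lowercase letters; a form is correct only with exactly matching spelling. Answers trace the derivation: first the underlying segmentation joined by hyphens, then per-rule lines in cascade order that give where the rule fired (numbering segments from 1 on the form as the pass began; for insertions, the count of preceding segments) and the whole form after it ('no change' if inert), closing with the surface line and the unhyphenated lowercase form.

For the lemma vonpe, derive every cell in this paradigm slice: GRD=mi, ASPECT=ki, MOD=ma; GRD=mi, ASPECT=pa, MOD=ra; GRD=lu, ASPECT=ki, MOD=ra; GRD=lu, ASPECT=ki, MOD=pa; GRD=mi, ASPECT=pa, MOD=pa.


cell GRD=mi, ASPECT=ki, MOD=ma:
underlying: r-vonpe-vo-biz
1. b -> p, d -> t, g -> k, v -> f, z -> s / _ #: fires at position(s) 11: rvonpevobis
2. 0 -> e / C _ C: inserts after position(s) 1, 4: revonepevobis
surface: revonepevobis

cell GRD=mi, ASPECT=pa, MOD=ra:
underlying: r-vonpe-u-te
1. b -> p, d -> t, g -> k, v -> f, z -> s / _ #: no change
2. 0 -> e / C _ C: inserts after position(s) 1, 4: revonepeute
surface: revonepeute

cell GRD=lu, ASPECT=ki, MOD=ra:
underlying: l-vonpe-u-biz
1. b -> p, d -> t, g -> k, v -> f, z -> s / _ #: fires at position(s) 10: lvonpeubis
2. 0 -> e / C _ C: inserts after position(s) 1, 4: levonepeubis
surface: levonepeubis

cell GRD=lu, ASPECT=ki, MOD=pa:
underlying: l-vonpe-do-biz
1. b -> p, d -> t, g -> k, v -> f, z -> s / _ #: fires at position(s) 11: lvonpedobis
2. 0 -> e / C _ C: inserts after position(s) 1, 4: levonepedobis
surface: levonepedobis

cell GRD=mi, ASPECT=pa, MOD=pa:
underlying: r-vonpe-do-te
1. b -> p, d -> t, g -> k, v -> f, z -> s / _ #: no change
2. 0 -> e / C _ C: inserts after position(s) 1, 4: revonepedote
surface: revonepedote


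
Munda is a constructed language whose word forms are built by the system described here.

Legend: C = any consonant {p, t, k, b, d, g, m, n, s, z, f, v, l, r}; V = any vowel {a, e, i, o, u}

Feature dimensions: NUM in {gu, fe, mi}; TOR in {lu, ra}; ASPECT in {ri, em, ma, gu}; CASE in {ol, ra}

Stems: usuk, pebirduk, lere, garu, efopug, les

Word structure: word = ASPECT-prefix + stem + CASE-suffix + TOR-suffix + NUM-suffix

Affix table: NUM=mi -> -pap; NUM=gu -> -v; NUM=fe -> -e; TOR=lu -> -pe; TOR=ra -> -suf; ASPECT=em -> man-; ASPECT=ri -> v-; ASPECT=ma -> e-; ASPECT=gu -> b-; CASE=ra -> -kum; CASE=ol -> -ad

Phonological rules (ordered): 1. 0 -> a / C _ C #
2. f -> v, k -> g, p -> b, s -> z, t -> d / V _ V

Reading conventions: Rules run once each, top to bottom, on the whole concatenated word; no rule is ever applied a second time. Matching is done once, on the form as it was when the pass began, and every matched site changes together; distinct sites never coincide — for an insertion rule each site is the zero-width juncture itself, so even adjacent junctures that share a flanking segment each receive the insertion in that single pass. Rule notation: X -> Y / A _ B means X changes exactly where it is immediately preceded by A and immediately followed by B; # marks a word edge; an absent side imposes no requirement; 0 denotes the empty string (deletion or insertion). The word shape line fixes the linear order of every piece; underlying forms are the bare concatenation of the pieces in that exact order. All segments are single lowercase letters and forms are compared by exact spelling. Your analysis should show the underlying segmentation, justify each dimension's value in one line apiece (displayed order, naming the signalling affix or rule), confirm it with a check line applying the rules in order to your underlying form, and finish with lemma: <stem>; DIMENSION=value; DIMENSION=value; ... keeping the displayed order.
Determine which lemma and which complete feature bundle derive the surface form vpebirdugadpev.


underlying: v-pebirduk-ad-pe-v
NUM=gu - signalled by the affix -v
TOR=lu - signalled by the affix -pe
ASPECT=ri - signalled by the affix v-
CASE=ol - signalled by the affix -ad
check: vpebirdukadpev -> vpebirdukadpev -> vpebirdugadpev
lemma: pebirduk; NUM=gu; TOR=lu; ASPECT=ri; CASE=ol


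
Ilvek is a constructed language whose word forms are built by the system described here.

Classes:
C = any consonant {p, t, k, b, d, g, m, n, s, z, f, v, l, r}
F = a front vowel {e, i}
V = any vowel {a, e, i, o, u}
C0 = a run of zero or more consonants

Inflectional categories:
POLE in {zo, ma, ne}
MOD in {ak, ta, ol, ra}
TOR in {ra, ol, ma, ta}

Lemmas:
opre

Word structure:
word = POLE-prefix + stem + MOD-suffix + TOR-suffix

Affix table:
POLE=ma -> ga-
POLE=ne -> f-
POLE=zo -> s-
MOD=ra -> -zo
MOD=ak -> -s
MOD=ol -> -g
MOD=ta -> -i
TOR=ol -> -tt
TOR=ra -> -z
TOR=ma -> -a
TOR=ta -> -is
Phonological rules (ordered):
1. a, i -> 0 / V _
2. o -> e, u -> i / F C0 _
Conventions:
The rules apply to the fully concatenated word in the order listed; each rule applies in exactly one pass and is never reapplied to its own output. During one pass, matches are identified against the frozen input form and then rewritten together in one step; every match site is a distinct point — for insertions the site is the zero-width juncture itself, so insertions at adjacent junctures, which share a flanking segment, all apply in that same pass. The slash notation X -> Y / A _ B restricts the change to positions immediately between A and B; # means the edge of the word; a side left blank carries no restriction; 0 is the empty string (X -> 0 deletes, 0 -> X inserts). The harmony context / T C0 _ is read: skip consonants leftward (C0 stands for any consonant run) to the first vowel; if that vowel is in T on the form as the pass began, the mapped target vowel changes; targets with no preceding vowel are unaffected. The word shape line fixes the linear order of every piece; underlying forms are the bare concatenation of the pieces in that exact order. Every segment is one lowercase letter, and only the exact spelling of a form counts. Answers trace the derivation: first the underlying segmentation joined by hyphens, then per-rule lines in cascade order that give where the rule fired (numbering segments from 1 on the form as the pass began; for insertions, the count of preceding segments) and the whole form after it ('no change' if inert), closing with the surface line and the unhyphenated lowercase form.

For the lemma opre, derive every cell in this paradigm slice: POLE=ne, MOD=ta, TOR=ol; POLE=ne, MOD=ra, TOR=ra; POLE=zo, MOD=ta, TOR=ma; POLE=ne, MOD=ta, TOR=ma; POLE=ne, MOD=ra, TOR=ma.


cell POLE=ne, MOD=ta, TOR=ol:
underlying: f-opre-i-tt
1. a, i -> 0 / V _: fires at position(s) 6: foprett
2. o -> e, u -> i / F C0 _: no change
surface: foprett

cell POLE=ne, MOD=ra, TOR=ra:
underlying: f-opre-zo-z
1. a, i -> 0 / V _: no change
2. o -> e, u -> i / F C0 _: fires at position(s) 7: foprezez
surface: foprezez

cell POLE=zo, MOD=ta, TOR=ma:
underlying: s-opre-i-a
1. a, i -> 0 / V _: fires at position(s) 6, 7: sopre
2. o -> e, u -> i / F C0 _: no change
surface: sopre

cell POLE=ne, MOD=ta, TOR=ma:
underlying: f-opre-i-a
1. a, i -> 0 / V _: fires at position(s) 6, 7: fopre
2. o -> e, u -> i / F C0 _: no change
surface: fopre

cell POLE=ne, MOD=ra, TOR=ma:
underlying: f-opre-zo-a
1. a, i -> 0 / V _: fires at position(s) 8: foprezo
2. o -> e, u -> i / F C0 _: fires at position(s) 7: fopreze
surface: fopreze


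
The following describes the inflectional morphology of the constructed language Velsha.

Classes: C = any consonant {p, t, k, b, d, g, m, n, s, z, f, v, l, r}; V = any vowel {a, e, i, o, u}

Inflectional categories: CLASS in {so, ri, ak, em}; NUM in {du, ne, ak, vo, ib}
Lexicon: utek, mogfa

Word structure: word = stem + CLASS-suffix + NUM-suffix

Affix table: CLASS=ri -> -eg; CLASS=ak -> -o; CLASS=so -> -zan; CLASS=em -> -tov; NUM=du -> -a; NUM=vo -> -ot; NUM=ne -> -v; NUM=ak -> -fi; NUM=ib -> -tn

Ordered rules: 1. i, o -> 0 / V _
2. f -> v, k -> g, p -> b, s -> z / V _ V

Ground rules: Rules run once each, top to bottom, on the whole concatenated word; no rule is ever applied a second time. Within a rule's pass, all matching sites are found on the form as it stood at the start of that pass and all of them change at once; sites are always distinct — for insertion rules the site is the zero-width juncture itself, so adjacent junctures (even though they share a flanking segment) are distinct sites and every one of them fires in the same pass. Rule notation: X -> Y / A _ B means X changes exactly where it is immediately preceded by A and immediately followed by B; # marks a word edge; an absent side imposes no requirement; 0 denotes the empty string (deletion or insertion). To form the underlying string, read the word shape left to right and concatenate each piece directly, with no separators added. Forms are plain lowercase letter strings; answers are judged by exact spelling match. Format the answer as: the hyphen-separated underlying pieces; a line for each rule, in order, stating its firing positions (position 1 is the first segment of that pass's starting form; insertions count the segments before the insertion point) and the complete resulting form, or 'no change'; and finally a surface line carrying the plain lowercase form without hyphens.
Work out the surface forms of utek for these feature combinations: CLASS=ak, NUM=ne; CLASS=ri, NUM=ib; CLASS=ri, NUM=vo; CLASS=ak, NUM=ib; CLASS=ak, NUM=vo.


cell CLASS=ak, NUM=ne:
underlying: utek-o-v
1. i, o -> 0 / V _: no change
2. f -> v, k -> g, p -> b, s -> z / V _ V: fires at position(s) 4: utegov
surface: utegov

cell CLASS=ri, NUM=ib:
underlying: utek-eg-tn
1. i, o -> 0 / V _: no change
2. f -> v, k -> g, p -> b, s -> z / V _ V: fires at position(s) 4: utegegtn
surface: utegegtn

cell CLASS=ri, NUM=vo:
underlying: utek-eg-ot
1. i, o -> 0 / V _: no change
2. f -> v, k -> g, p -> b, s -> z / V _ V: fires at position(s) 4: utegegot
surface: utegegot

cell CLASS=ak, NUM=ib:
underlying: utek-o-tn
1. i, o -> 0 / V _: no change
2. f -> v, k -> g, p -> b, s -> z / V _ V: fires at position(s) 4: utegotn
surface: utegotn

cell CLASS=ak, NUM=vo:
underlying: utek-o-ot
1. i, o -> 0 / V _: fires at position(s) 6: utekot
2. f -> v, k -> g, p -> b, s -> z / V _ V: fires at position(s) 4: utegot
surface: utegot
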